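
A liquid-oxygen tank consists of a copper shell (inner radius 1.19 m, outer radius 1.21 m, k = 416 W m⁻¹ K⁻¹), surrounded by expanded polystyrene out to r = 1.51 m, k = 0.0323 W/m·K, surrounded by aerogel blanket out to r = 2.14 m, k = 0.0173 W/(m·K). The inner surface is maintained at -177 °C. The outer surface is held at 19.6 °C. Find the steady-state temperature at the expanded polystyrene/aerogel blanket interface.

T = -116 °C

Series thermal resistances, inner to outer:
  R_copper = (1/1.19 − 1/1.21)/(4πk) = 0.01389/(4π·416) = 2.657×10^-6 K/W
  R_expanded polystyrene = (1/1.21 − 1/1.51)/(4πk) = 0.1642/(4π·0.0323) = 0.4045 K/W
  R_aerogel blanket = (1/1.51 − 1/2.14)/(4πk) = 0.1950/(4π·0.0173) = 0.8968 K/W
ΣR = 2.657×10^-6 + 0.4045 + 0.8968 = 1.301 K/W
Q = ΔT/ΣR = (-177 °C − 19.6 °C)/1.301 = -151.1 W
From the inner boundary to the expanded polystyrene/aerogel blanket interface, ΣR_partial = 0.4045 K/W.
T_interface = T_in − Q·ΣR_partial = -177 °C − (-151.1)(0.4045) = -116 °C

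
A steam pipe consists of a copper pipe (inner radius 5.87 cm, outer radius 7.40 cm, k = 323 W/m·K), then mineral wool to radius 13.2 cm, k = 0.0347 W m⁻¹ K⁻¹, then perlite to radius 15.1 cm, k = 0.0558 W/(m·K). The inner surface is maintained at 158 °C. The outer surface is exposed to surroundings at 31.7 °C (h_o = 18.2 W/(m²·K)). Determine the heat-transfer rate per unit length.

Series thermal resistances, inner to outer:
  R'_copper = ln(0.0740/0.0587)/(2πk) = 0.2316/(2π·323) = 1.141×10^-4 m·K/W
  R'_mineral wool = ln(0.132/0.0740)/(2πk) = 0.5787/(2π·0.0347) = 2.654 m·K/W
  R'_perlite = ln(0.151/0.132)/(2πk) = 0.1345/(2π·0.0558) = 0.3836 m·K/W
  R'_conv,out = 1/(2πr h) = 1/(2π·0.151·18.2) = 0.05791 m·K/W
ΣR = 1.141×10^-4 + 2.654 + 0.3836 + 0.05791 = 3.096 m·K/W
Q' = ΔT/ΣR = (158 °C − 31.7 °C)/3.096 = 40.8 W/m

Q' = 40.8 W/m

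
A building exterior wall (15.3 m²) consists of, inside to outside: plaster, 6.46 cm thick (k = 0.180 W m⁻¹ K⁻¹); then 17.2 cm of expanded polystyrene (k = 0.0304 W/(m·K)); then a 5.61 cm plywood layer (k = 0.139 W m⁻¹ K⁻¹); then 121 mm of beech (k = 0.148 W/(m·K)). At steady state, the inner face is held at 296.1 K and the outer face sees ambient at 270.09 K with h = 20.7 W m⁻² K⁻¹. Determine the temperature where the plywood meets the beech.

T = 273.18 K

Treat each layer as a resistance in series:
  R_plaster = L/(kA) = 0.0646/(0.180·15.3) = 0.02346 K/W
  R_expanded polystyrene = L/(kA) = 0.172/(0.0304·15.3) = 0.3698 K/W
  R_plywood = L/(kA) = 0.0561/(0.139·15.3) = 0.02638 K/W
  R_beech = L/(kA) = 0.121/(0.148·15.3) = 0.05344 K/W
  R_conv,out = 1/(hA) = 1/(20.7·15.3) = 0.003157 K/W
ΣR = 0.02346 + 0.3698 + 0.02638 + 0.05344 + 0.003157 = 0.4762 K/W
Q = ΔT/ΣR = (296.1 K − 270.09 K)/0.4762 = 54.62 W
From the inner boundary to the plywood/beech interface, ΣR_partial = 0.4196 K/W.
T_interface = T_in − Q·ΣR_partial = 296.1 K − (54.62)(0.4196) = 273.18 K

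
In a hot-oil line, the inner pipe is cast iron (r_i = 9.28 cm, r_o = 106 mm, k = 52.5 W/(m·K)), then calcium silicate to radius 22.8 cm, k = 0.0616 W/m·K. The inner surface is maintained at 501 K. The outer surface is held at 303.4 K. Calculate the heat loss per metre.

Treat each layer as a resistance in series:
  R'_cast iron = ln(0.106/0.0928)/(2πk) = 0.1330/(2π·52.5) = 4.032×10^-4 m·K/W
  R'_calcium silicate = ln(0.228/0.106)/(2πk) = 0.7659/(2π·0.0616) = 1.979 m·K/W
ΣR = 4.032×10^-4 + 1.979 = 1.979 m·K/W
Q' = ΔT/ΣR = (501 K − 303.4 K)/1.979 = 99.8 W/m

Q' = 99.8 W/m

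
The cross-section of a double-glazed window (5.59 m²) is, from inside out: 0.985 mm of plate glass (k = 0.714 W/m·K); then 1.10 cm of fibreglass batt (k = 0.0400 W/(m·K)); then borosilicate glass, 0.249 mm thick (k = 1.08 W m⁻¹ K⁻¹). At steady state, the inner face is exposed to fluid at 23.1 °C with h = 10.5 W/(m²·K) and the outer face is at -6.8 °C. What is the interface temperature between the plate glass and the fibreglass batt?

Treat each layer as a resistance in series:
  R_conv,in = 1/(hA) = 1/(10.5·5.59) = 0.01704 K/W
  R_plate glass = L/(kA) = 9.85×10^-4/(0.714·5.59) = 2.468×10^-4 K/W
  R_fibreglass batt = L/(kA) = 0.0110/(0.0400·5.59) = 0.04919 K/W
  R_borosilicate glass = L/(kA) = 2.49×10^-4/(1.08·5.59) = 4.124×10^-5 K/W
ΣR = 0.01704 + 2.468×10^-4 + 0.04919 + 4.124×10^-5 = 0.06652 K/W
Q = ΔT/ΣR = (23.1 °C − -6.8 °C)/0.06652 = 449.5 W
From the inner boundary to the plate glass/fibreglass batt interface, ΣR_partial = 0.01729 K/W.
T_interface = T_in − Q·ΣR_partial = 23.1 °C − (449.5)(0.01729) = 15.3 °C

T = 15.3 °C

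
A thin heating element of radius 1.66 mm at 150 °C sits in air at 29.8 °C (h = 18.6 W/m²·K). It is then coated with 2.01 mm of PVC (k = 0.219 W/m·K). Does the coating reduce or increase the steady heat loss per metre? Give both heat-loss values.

Critical radius for a cylinder: r_cr = k/h = 0.0118 m = 1.18 cm.
Outer radius after coating: r₂ = 0.00166 + 0.00201 = 0.00367 m.
Since r₁ < r_cr and r₂ ≤ r_cr, the coating moves toward the maximum at r_cr — heat loss rises.
Bare: R = 1/(2πr₁h) = 5.155 m·K/W; Q = 120.2/5.155 = 23.3 W/m.
Coated: R = R_cond + R_conv = 2.908 m·K/W; Q = 120.2/2.908 = 41.3 W/m.

increases: 23.3 → 41.3 W/m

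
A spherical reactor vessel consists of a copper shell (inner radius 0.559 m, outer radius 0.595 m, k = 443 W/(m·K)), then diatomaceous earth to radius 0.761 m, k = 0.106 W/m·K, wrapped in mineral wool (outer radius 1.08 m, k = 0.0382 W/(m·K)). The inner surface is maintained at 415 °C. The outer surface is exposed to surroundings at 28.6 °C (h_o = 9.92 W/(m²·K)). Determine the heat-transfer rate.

Q = 354 W

Series thermal resistances, inner to outer:
  R_copper = (1/0.559 − 1/0.595)/(4πk) = 0.1082/(4π·443) = 1.944×10^-5 K/W
  R_diatomaceous earth = (1/0.595 − 1/0.761)/(4πk) = 0.3666/(4π·0.106) = 0.2752 K/W
  R_mineral wool = (1/0.761 − 1/1.08)/(4πk) = 0.3881/(4π·0.0382) = 0.8086 K/W
  R_conv,out = 1/(4πr²h) = 1/(4π·1.08²·9.92) = 0.006878 K/W
ΣR = 1.944×10^-5 + 0.2752 + 0.8086 + 0.006878 = 1.091 K/W
Q = ΔT/ΣR = (415 °C − 28.6 °C)/1.091 = 354 W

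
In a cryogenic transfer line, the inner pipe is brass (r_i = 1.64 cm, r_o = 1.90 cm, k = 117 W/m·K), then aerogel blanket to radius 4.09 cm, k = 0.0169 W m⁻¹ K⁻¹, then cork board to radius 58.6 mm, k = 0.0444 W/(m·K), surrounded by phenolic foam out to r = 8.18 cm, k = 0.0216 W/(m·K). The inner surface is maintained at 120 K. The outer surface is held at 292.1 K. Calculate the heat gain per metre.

Q' = 15.7 W/m

Resistance network (inner→outer):
  R'_brass = ln(0.0190/0.0164)/(2πk) = 0.1472/(2π·117) = 2.002×10^-4 m·K/W
  R'_aerogel blanket = ln(0.0409/0.0190)/(2πk) = 0.7667/(2π·0.0169) = 7.220 m·K/W
  R'_cork board = ln(0.0586/0.0409)/(2πk) = 0.3596/(2π·0.0444) = 1.289 m·K/W
  R'_phenolic foam = ln(0.0818/0.0586)/(2πk) = 0.3335/(2π·0.0216) = 2.458 m·K/W
ΣR = 2.002×10^-4 + 7.220 + 1.289 + 2.458 = 10.97 m·K/W
Q' = ΔT/ΣR = (120 K − 292.1 K)/10.97 = -15.7 W/m
(Negative Q' ⇒ heat flows inward; heat gain = 15.7 W/m.)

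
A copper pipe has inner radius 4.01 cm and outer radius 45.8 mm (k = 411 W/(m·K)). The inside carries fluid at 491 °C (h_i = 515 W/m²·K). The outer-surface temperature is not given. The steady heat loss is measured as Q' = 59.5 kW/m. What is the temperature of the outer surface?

T_out = 29.4 °C

Series resistances:
  R'_conv,in = 1/(2πr h) = 1/(2π·0.0401·515) = 0.007707 m·K/W
  R'_copper = ln(0.0458/0.0401)/(2πk) = 0.1329/(2π·411) = 5.147×10^-5 m·K/W
ΣR = 0.007758 m·K/W
ΔT = Q'·ΣR = 59500 × 0.007758 = 461.6 K
Heat flows outward, so T_out = T_in − ΔT = 491 − 461.6 = 29.4 °C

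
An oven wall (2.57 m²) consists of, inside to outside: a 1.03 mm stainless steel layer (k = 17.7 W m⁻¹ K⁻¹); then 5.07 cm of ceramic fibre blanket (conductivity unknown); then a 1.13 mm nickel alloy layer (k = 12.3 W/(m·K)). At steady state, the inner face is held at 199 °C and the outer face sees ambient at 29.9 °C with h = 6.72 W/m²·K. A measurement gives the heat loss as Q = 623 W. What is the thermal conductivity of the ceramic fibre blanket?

ΣR = ΔT/Q = |199 − 29.9|/623 = 0.2714 K/W
Known resistances:
  R_stainless steel = L/(kA) = 0.00103/(17.7·2.57) = 2.264×10^-5 K/W
  R_nickel alloy = L/(kA) = 0.00113/(12.3·2.57) = 3.575×10^-5 K/W
  R_conv,out = 1/(hA) = 1/(6.72·2.57) = 0.05790 K/W
R_ceramic fibre blanket = ΣR − ΣR_known = 0.2714 − 0.05796 = 0.2134 K/W
L/(kA) = 0.2134 ⇒ k = 0.0507/(0.2134·2.57) = 0.0924 W/m·K

k = 0.0924 W/m·K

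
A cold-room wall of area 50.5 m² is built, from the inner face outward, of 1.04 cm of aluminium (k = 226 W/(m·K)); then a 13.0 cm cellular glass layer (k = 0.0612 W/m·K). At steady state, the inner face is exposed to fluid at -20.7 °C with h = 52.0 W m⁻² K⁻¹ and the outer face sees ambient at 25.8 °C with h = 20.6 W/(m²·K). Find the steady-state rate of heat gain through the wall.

Resistance network (inner→outer):
  R_conv,in = 1/(hA) = 1/(52.0·50.5) = 3.808×10^-4 K/W
  R_aluminium = L/(kA) = 0.0104/(226·50.5) = 9.112×10^-7 K/W
  R_cellular glass = L/(kA) = 0.130/(0.0612·50.5) = 0.04206 K/W
  R_conv,out = 1/(hA) = 1/(20.6·50.5) = 9.613×10^-4 K/W
ΣR = 3.808×10^-4 + 9.112×10^-7 + 0.04206 + 9.613×10^-4 = 0.04340 K/W
Q = ΔT/ΣR = (-20.7 °C − 25.8 °C)/0.04340 = -1070 W
(Negative Q ⇒ heat flows inward; heat gain = 1070 W.)

Q = 1070 W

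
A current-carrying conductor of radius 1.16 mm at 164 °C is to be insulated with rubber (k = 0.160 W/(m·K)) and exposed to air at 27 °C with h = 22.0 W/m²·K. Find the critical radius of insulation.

r_cr = 0.727 cm

For a cylinder, r_cr = k_ins/h = 0.160/22.0 = 0.00727 m = 0.727 cm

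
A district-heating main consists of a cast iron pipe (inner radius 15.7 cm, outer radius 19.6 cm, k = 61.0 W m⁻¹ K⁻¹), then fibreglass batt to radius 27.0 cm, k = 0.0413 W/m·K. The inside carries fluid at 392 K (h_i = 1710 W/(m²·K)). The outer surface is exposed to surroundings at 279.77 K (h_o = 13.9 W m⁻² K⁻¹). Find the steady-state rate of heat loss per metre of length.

Series thermal resistances, inner to outer:
  R'_conv,in = 1/(2πr h) = 1/(2π·0.157·1710) = 5.928×10^-4 m·K/W
  R'_cast iron = ln(0.196/0.157)/(2πk) = 0.2219/(2π·61.0) = 5.789×10^-4 m·K/W
  R'_fibreglass batt = ln(0.270/0.196)/(2πk) = 0.3203/(2π·0.0413) = 1.234 m·K/W
  R'_conv,out = 1/(2πr h) = 1/(2π·0.270·13.9) = 0.04241 m·K/W
ΣR = 5.928×10^-4 + 5.789×10^-4 + 1.234 + 0.04241 = 1.278 m·K/W
Q' = ΔT/ΣR = (392 K − 279.77 K)/1.278 = 87.8 W/m

Q' = 87.8 W/m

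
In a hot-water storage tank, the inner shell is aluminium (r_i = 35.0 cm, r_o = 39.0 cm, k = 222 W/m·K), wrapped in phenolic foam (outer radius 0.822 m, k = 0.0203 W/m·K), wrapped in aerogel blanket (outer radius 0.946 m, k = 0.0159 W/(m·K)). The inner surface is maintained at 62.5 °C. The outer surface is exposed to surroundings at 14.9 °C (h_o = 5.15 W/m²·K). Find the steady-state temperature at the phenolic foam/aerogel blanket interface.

Treat each layer as a resistance in series:
  R_aluminium = (1/0.350 − 1/0.390)/(4πk) = 0.2930/(4π·222) = 1.050×10^-4 K/W
  R_phenolic foam = (1/0.390 − 1/0.822)/(4πk) = 1.348/(4π·0.0203) = 5.283 K/W
  R_aerogel blanket = (1/0.822 − 1/0.946)/(4πk) = 0.1595/(4π·0.0159) = 0.7981 K/W
  R_conv,out = 1/(4πr²h) = 1/(4π·0.946²·5.15) = 0.01727 K/W
ΣR = 1.050×10^-4 + 5.283 + 0.7981 + 0.01727 = 6.098 K/W
Q = ΔT/ΣR = (62.5 °C − 14.9 °C)/6.098 = 7.806 W
From the inner boundary to the phenolic foam/aerogel blanket interface, ΣR_partial = 5.283 K/W.
T_interface = T_in − Q·ΣR_partial = 62.5 °C − (7.806)(5.283) = 21.3 °C

T = 21.3 °C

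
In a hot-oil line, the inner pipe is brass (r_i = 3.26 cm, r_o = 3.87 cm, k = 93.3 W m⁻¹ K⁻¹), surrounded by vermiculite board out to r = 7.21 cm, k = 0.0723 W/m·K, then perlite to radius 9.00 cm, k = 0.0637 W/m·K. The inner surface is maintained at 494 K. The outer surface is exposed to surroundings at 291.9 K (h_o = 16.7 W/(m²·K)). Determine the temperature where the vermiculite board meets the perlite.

Resistance network (inner→outer):
  R'_brass = ln(0.0387/0.0326)/(2πk) = 0.1715/(2π·93.3) = 2.926×10^-4 m·K/W
  R'_vermiculite board = ln(0.0721/0.0387)/(2πk) = 0.6222/(2π·0.0723) = 1.370 m·K/W
  R'_perlite = ln(0.0900/0.0721)/(2πk) = 0.2218/(2π·0.0637) = 0.5541 m·K/W
  R'_conv,out = 1/(2πr h) = 1/(2π·0.0900·16.7) = 0.1059 m·K/W
ΣR = 2.926×10^-4 + 1.370 + 0.5541 + 0.1059 = 2.030 m·K/W
Q' = ΔT/ΣR = (494 K − 291.9 K)/2.030 = 99.56 W/m
From the inner boundary to the vermiculite board/perlite interface, ΣR_partial = 1.370 m·K/W.
T_interface = T_in − Q'·ΣR_partial = 494 K − (99.56)(1.370) = 357.6 K

T = 357.6 K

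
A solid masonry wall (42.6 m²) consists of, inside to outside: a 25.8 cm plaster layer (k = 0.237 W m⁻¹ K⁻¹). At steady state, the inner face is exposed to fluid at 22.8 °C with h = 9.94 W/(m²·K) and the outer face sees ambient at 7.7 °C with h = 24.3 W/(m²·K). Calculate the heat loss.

Q = 523 W

Treat each layer as a resistance in series:
  R_conv,in = 1/(hA) = 1/(9.94·42.6) = 0.002362 K/W
  R_plaster = L/(kA) = 0.258/(0.237·42.6) = 0.02555 K/W
  R_conv,out = 1/(hA) = 1/(24.3·42.6) = 9.660×10^-4 K/W
ΣR = 0.002362 + 0.02555 + 9.660×10^-4 = 0.02888 K/W
Q = ΔT/ΣR = (22.8 °C − 7.7 °C)/0.02888 = 523 W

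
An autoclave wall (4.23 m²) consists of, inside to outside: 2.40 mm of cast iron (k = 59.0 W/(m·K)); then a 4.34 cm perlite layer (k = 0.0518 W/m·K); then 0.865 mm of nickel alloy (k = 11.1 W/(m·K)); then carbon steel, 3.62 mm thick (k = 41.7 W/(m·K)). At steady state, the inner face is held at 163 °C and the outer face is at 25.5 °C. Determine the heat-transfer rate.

Q = 694 W

Resistance network (inner→outer):
  R_cast iron = L/(kA) = 0.00240/(59.0·4.23) = 9.617×10^-6 K/W
  R_perlite = L/(kA) = 0.0434/(0.0518·4.23) = 0.1981 K/W
  R_nickel alloy = L/(kA) = 8.65×10^-4/(11.1·4.23) = 1.842×10^-5 K/W
  R_carbon steel = L/(kA) = 0.00362/(41.7·4.23) = 2.052×10^-5 K/W
ΣR = 9.617×10^-6 + 0.1981 + 1.842×10^-5 + 2.052×10^-5 = 0.1981 K/W
Q = ΔT/ΣR = (163 °C − 25.5 °C)/0.1981 = 694 W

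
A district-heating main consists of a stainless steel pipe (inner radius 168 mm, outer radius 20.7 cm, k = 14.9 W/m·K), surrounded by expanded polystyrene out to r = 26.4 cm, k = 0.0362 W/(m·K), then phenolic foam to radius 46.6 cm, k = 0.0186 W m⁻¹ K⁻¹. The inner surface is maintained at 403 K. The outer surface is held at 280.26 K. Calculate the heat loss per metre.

Series thermal resistances, inner to outer:
  R'_stainless steel = ln(0.207/0.168)/(2πk) = 0.2088/(2π·14.9) = 0.002230 m·K/W
  R'_expanded polystyrene = ln(0.264/0.207)/(2πk) = 0.2432/(2π·0.0362) = 1.069 m·K/W
  R'_phenolic foam = ln(0.466/0.264)/(2πk) = 0.5682/(2π·0.0186) = 4.862 m·K/W
ΣR = 0.002230 + 1.069 + 4.862 = 5.933 m·K/W
Q' = ΔT/ΣR = (403 K − 280.26 K)/5.933 = 20.7 W/m

Q' = 20.7 W/m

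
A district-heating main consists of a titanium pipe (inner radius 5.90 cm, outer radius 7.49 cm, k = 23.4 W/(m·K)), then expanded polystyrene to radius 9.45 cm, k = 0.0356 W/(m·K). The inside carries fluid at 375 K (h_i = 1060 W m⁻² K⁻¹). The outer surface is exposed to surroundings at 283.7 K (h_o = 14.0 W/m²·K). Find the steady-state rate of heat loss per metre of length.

Resistance network (inner→outer):
  R'_conv,in = 1/(2πr h) = 1/(2π·0.0590·1060) = 0.002545 m·K/W
  R'_titanium = ln(0.0749/0.0590)/(2πk) = 0.2386/(2π·23.4) = 0.001623 m·K/W
  R'_expanded polystyrene = ln(0.0945/0.0749)/(2πk) = 0.2324/(2π·0.0356) = 1.039 m·K/W
  R'_conv,out = 1/(2πr h) = 1/(2π·0.0945·14.0) = 0.1203 m·K/W
ΣR = 0.002545 + 0.001623 + 1.039 + 0.1203 = 1.163 m·K/W
Q' = ΔT/ΣR = (375 K − 283.7 K)/1.163 = 78.5 W/m

Q' = 78.5 W/m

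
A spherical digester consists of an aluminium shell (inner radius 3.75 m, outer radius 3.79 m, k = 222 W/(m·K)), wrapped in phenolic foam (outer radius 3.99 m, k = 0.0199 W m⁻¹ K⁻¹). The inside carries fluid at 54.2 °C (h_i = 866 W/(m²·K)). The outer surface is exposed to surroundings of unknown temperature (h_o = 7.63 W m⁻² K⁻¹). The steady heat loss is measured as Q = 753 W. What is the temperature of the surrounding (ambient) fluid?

T_out = 13.9 °C

Sum the resistances:
  R_conv,in = 1/(4πr²h) = 1/(4π·3.75²·866) = 6.534×10^-6 K/W
  R_aluminium = (1/3.75 − 1/3.79)/(4πk) = 0.002814/(4π·222) = 1.009×10^-6 K/W
  R_phenolic foam = (1/3.79 − 1/3.99)/(4πk) = 0.01323/(4π·0.0199) = 0.05289 K/W
  R_conv,out = 1/(4πr²h) = 1/(4π·3.99²·7.63) = 6.551×10^-4 K/W
ΣR = 0.05355 K/W
ΔT = Q·ΣR = 753 × 0.05355 = 40.32 K
Heat flows outward, so T_out = T_in − ΔT = 54.2 − 40.32 = 13.9 °C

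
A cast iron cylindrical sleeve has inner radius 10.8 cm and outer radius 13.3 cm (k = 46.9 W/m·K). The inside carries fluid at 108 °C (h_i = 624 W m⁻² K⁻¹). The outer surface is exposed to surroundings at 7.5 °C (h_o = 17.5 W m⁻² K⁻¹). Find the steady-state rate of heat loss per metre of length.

Series thermal resistances, inner to outer:
  R'_conv,in = 1/(2πr h) = 1/(2π·0.108·624) = 0.002362 m·K/W
  R'_cast iron = ln(0.133/0.108)/(2πk) = 0.2082/(2π·46.9) = 7.066×10^-4 m·K/W
  R'_conv,out = 1/(2πr h) = 1/(2π·0.133·17.5) = 0.06838 m·K/W
ΣR = 0.002362 + 7.066×10^-4 + 0.06838 = 0.07145 m·K/W
Q' = ΔT/ΣR = (108 °C − 7.5 °C)/0.07145 = 1410 W/m

Q' = 1410 W/m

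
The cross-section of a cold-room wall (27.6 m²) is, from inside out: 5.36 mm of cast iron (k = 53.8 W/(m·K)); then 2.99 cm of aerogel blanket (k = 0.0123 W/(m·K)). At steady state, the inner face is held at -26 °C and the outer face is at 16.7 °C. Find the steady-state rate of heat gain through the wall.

Q = 485 W

Treat each layer as a resistance in series:
  R_cast iron = L/(kA) = 0.00536/(53.8·27.6) = 3.610×10^-6 K/W
  R_aerogel blanket = L/(kA) = 0.0299/(0.0123·27.6) = 0.08808 K/W
ΣR = 3.610×10^-6 + 0.08808 = 0.08808 K/W
Q = ΔT/ΣR = (-26 °C − 16.7 °C)/0.08808 = -485 W
(Negative Q ⇒ heat flows inward; heat gain = 485 W.)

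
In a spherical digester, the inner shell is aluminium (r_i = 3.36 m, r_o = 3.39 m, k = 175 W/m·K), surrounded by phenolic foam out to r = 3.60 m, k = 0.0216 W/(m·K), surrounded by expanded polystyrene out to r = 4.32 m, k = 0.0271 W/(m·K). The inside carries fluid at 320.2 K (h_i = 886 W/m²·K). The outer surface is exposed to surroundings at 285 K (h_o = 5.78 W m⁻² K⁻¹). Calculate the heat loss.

Q = 176 W

Treat each layer as a resistance in series:
  R_conv,in = 1/(4πr²h) = 1/(4π·3.36²·886) = 7.956×10^-6 K/W
  R_aluminium = (1/3.36 − 1/3.39)/(4πk) = 0.002634/(4π·175) = 1.198×10^-6 K/W
  R_phenolic foam = (1/3.39 − 1/3.60)/(4πk) = 0.01721/(4π·0.0216) = 0.06339 K/W
  R_expanded polystyrene = (1/3.60 − 1/4.32)/(4πk) = 0.04630/(4π·0.0271) = 0.1359 K/W
  R_conv,out = 1/(4πr²h) = 1/(4π·4.32²·5.78) = 7.377×10^-4 K/W
ΣR = 7.956×10^-6 + 1.198×10^-6 + 0.06339 + 0.1359 + 7.377×10^-4 = 0.2000 K/W
Q = ΔT/ΣR = (320.2 K − 285 K)/0.2000 = 176 W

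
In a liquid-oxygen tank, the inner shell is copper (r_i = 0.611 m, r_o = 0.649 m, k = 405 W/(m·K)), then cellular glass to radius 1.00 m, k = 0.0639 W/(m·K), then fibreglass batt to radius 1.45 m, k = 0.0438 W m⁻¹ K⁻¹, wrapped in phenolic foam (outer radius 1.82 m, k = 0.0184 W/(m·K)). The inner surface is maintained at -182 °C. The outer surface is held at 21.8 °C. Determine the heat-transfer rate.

Q = 111 W

Series thermal resistances, inner to outer:
  R_copper = (1/0.611 − 1/0.649)/(4πk) = 0.09583/(4π·405) = 1.883×10^-5 K/W
  R_cellular glass = (1/0.649 − 1/1.00)/(4πk) = 0.5408/(4π·0.0639) = 0.6735 K/W
  R_fibreglass batt = (1/1.00 − 1/1.45)/(4πk) = 0.3103/(4π·0.0438) = 0.5638 K/W
  R_phenolic foam = (1/1.45 − 1/1.82)/(4πk) = 0.1402/(4π·0.0184) = 0.6064 K/W
ΣR = 1.883×10^-5 + 0.6735 + 0.5638 + 0.6064 = 1.844 K/W
Q = ΔT/ΣR = (-182 °C − 21.8 °C)/1.844 = -111 W
(Negative Q ⇒ heat flows inward; heat gain = 111 W.)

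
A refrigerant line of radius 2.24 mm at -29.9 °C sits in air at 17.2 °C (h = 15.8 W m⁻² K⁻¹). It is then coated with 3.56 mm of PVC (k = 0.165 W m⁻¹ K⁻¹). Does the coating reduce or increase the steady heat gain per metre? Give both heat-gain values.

Critical radius for a cylinder: r_cr = k/h = 0.0104 m = 1.04 cm.
Outer radius after coating: r₂ = 0.00224 + 0.00356 = 0.00580 m.
Since r₁ < r_cr and r₂ ≤ r_cr, the coating moves toward the maximum at r_cr — heat gain rises.
Bare: R = 1/(2πr₁h) = 4.497 m·K/W; Q = 47.1/4.497 = 10.5 W/m.
Coated: R = R_cond + R_conv = 2.654 m·K/W; Q = 47.1/2.654 = 17.7 W/m.

increases: 10.5 → 17.7 W/m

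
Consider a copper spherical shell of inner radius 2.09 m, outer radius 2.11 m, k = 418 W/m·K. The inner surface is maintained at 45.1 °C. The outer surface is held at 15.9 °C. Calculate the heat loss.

Q = 3.38×10^7 W

Q = 4πk·ΔT/(1/r₁ − 1/r₂) = 4π × 418 × 29.2 / (1/2.09 − 1/2.11) = 3.38×10^7 W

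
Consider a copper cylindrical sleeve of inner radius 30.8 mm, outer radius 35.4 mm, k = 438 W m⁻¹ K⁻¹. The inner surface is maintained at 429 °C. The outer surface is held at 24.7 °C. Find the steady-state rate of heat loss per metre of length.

Q' = 2πk·ΔT/ln(r₂/r₁) = 2π × 438 × 404.3 / ln(0.0354/0.0308) = 7.99×10^6 W/m

Q' = 7.99×10^6 W/m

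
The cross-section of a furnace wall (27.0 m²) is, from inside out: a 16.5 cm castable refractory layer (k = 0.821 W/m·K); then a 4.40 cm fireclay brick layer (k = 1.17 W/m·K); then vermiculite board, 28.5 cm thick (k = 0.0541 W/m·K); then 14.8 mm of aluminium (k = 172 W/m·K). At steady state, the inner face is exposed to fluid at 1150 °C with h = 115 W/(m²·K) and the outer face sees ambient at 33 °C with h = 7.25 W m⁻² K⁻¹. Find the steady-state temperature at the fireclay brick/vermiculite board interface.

T = 1101 °C

Series thermal resistances, inner to outer:
  R_conv,in = 1/(hA) = 1/(115·27.0) = 3.221×10^-4 K/W
  R_castable refractory = L/(kA) = 0.165/(0.821·27.0) = 0.007443 K/W
  R_fireclay brick = L/(kA) = 0.0440/(1.17·27.0) = 0.001393 K/W
  R_vermiculite board = L/(kA) = 0.285/(0.0541·27.0) = 0.1951 K/W
  R_aluminium = L/(kA) = 0.0148/(172·27.0) = 3.187×10^-6 K/W
  R_conv,out = 1/(hA) = 1/(7.25·27.0) = 0.005109 K/W
ΣR = 3.221×10^-4 + 0.007443 + 0.001393 + 0.1951 + 3.187×10^-6 + 0.005109 = 0.2094 K/W
Q = ΔT/ΣR = (1150 °C − 33 °C)/0.2094 = 5334 W
From the inner boundary to the fireclay brick/vermiculite board interface, ΣR_partial = 0.009158 K/W.
T_interface = T_in − Q·ΣR_partial = 1150 °C − (5334)(0.009158) = 1101 °C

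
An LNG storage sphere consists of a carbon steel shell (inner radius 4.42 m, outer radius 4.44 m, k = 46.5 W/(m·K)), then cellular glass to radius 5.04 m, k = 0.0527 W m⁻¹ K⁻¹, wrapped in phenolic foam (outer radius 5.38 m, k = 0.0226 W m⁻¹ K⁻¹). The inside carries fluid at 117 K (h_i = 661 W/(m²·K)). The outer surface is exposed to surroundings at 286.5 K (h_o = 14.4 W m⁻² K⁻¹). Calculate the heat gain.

Q = 2.00 kW

Treat each layer as a resistance in series:
  R_conv,in = 1/(4πr²h) = 1/(4π·4.42²·661) = 6.162×10^-6 K/W
  R_carbon steel = (1/4.42 − 1/4.44)/(4πk) = 0.001019/(4π·46.5) = 1.744×10^-6 K/W
  R_cellular glass = (1/4.44 − 1/5.04)/(4πk) = 0.02681/(4π·0.0527) = 0.04049 K/W
  R_phenolic foam = (1/5.04 − 1/5.38)/(4πk) = 0.01254/(4π·0.0226) = 0.04415 K/W
  R_conv,out = 1/(4πr²h) = 1/(4π·5.38²·14.4) = 1.909×10^-4 K/W
ΣR = 6.162×10^-6 + 1.744×10^-6 + 0.04049 + 0.04415 + 1.909×10^-4 = 0.08484 K/W
Q = ΔT/ΣR = (117 K − 286.5 K)/0.08484 = -2000 W
(Negative Q ⇒ heat flows inward; heat gain = 2000 W.)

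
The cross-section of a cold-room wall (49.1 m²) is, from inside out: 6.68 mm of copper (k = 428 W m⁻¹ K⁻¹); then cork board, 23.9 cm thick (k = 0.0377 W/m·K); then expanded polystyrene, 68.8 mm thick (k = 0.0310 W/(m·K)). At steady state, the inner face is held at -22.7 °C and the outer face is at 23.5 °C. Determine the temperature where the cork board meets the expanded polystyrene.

Series thermal resistances, inner to outer:
  R_copper = L/(kA) = 0.00668/(428·49.1) = 3.179×10^-7 K/W
  R_cork board = L/(kA) = 0.239/(0.0377·49.1) = 0.1291 K/W
  R_expanded polystyrene = L/(kA) = 0.0688/(0.0310·49.1) = 0.04520 K/W
ΣR = 3.179×10^-7 + 0.1291 + 0.04520 = 0.1743 K/W
Q = ΔT/ΣR = (-22.7 °C − 23.5 °C)/0.1743 = -265.1 W
From the inner boundary to the cork board/expanded polystyrene interface, ΣR_partial = 0.1291 K/W.
T_interface = T_in − Q·ΣR_partial = -22.7 °C − (-265.1)(0.1291) = 11.5 °C

T = 11.5 °C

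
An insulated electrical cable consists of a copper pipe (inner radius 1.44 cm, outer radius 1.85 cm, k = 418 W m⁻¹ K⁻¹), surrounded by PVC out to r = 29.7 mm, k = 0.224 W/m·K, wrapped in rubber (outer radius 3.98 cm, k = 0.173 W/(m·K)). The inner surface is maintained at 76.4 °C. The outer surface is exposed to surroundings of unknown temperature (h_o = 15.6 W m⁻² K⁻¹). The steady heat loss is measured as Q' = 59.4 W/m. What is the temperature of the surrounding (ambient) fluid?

T_out = 25.2 °C

Sum the resistances:
  R'_copper = ln(0.0185/0.0144)/(2πk) = 0.2505/(2π·418) = 9.539×10^-5 m·K/W
  R'_PVC = ln(0.0297/0.0185)/(2πk) = 0.4734/(2π·0.224) = 0.3363 m·K/W
  R'_rubber = ln(0.0398/0.0297)/(2πk) = 0.2927/(2π·0.173) = 0.2693 m·K/W
  R'_conv,out = 1/(2πr h) = 1/(2π·0.0398·15.6) = 0.2563 m·K/W
ΣR = 0.8621 m·K/W
ΔT = Q'·ΣR = 59.4 × 0.8621 = 51.21 K
Heat flows outward, so T_out = T_in − ΔT = 76.4 − 51.21 = 25.2 °C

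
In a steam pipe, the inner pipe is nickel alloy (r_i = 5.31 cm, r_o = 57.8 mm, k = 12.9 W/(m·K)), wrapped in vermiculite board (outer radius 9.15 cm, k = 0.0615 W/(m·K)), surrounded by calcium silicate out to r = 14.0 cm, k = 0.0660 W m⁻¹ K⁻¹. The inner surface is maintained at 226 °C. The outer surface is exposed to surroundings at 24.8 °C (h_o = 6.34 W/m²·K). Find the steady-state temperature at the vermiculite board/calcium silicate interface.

T = 126 °C

Resistance network (inner→outer):
  R'_nickel alloy = ln(0.0578/0.0531)/(2πk) = 0.08481/(2π·12.9) = 0.001046 m·K/W
  R'_vermiculite board = ln(0.0915/0.0578)/(2πk) = 0.4594/(2π·0.0615) = 1.189 m·K/W
  R'_calcium silicate = ln(0.140/0.0915)/(2πk) = 0.4253/(2π·0.0660) = 1.026 m·K/W
  R'_conv,out = 1/(2πr h) = 1/(2π·0.140·6.34) = 0.1793 m·K/W
ΣR = 0.001046 + 1.189 + 1.026 + 0.1793 = 2.395 m·K/W
Q' = ΔT/ΣR = (226 °C − 24.8 °C)/2.395 = 84.01 W/m
From the inner boundary to the vermiculite board/calcium silicate interface, ΣR_partial = 1.190 m·K/W.
T_interface = T_in − Q'·ΣR_partial = 226 °C − (84.01)(1.190) = 126 °C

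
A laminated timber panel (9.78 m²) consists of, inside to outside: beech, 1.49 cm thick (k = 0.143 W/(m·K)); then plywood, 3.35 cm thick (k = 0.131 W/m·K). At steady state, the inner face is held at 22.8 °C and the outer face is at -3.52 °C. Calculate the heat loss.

Series thermal resistances, inner to outer:
  R_beech = L/(kA) = 0.0149/(0.143·9.78) = 0.01065 K/W
  R_plywood = L/(kA) = 0.0335/(0.131·9.78) = 0.02615 K/W
ΣR = 0.01065 + 0.02615 = 0.03680 K/W
Q = ΔT/ΣR = (22.8 °C − -3.52 °C)/0.03680 = 715 W

Q = 715 W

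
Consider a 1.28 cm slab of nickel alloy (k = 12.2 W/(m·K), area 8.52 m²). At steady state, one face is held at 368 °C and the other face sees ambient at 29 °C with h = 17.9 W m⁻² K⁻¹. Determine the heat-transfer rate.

Q = 50700 W

Treat each layer as a resistance in series:
  R_nickel alloy = L/(kA) = 0.0128/(12.2·8.52) = 1.231×10^-4 K/W
  R_conv,out = 1/(hA) = 1/(17.9·8.52) = 0.006557 K/W
ΣR = 1.231×10^-4 + 0.006557 = 0.006680 K/W
Q = ΔT/ΣR = (368 °C − 29 °C)/0.006680 = 50700 W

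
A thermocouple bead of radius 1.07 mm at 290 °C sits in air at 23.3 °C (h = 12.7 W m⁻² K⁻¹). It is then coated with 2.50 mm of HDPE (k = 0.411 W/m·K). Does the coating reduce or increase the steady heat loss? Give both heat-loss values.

Critical radius for a sphere: r_cr = 2k/h = 0.0647 m = 6.47 cm.
Outer radius after coating: r₂ = 0.00107 + 0.00250 = 0.00357 m.
Since r₁ < r_cr and r₂ ≤ r_cr, the coating moves toward the maximum at r_cr — heat loss rises.
Bare: R = 1/(4πr₁²h) = 5473 K/W; Q = 266.7/5473 = 0.0487 W.
Coated: R = R_cond + R_conv = 618.4 K/W; Q = 266.7/618.4 = 0.431 W.

increases: 0.0487 → 0.431 W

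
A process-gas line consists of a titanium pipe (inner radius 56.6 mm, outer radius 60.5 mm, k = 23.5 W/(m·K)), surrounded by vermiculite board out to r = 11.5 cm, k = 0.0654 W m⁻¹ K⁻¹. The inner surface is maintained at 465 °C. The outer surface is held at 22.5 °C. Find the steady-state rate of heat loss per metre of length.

Resistance network (inner→outer):
  R'_titanium = ln(0.0605/0.0566)/(2πk) = 0.06663/(2π·23.5) = 4.513×10^-4 m·K/W
  R'_vermiculite board = ln(0.115/0.0605)/(2πk) = 0.6423/(2π·0.0654) = 1.563 m·K/W
ΣR = 4.513×10^-4 + 1.563 = 1.563 m·K/W
Q' = ΔT/ΣR = (465 °C − 22.5 °C)/1.563 = 283 W/m

Q' = 283 W/m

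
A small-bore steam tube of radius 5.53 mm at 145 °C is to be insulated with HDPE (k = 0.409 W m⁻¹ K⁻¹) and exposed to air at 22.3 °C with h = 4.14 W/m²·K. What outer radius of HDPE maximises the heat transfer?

For a cylinder, r_cr = k_ins/h = 0.409/4.14 = 0.0988 m = 9.88 cm

r_cr = 9.88 cm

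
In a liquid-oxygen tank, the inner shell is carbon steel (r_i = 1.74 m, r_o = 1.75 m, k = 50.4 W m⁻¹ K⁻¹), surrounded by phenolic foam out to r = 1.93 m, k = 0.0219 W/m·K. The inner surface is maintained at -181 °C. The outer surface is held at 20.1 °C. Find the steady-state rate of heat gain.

Q = 1040 W

Treat each layer as a resistance in series:
  R_carbon steel = (1/1.74 − 1/1.75)/(4πk) = 0.003284/(4π·50.4) = 5.185×10^-6 K/W
  R_phenolic foam = (1/1.75 − 1/1.93)/(4πk) = 0.05329/(4π·0.0219) = 0.1937 K/W
ΣR = 5.185×10^-6 + 0.1937 = 0.1937 K/W
Q = ΔT/ΣR = (-181 °C − 20.1 °C)/0.1937 = -1040 W
(Negative Q ⇒ heat flows inward; heat gain = 1040 W.)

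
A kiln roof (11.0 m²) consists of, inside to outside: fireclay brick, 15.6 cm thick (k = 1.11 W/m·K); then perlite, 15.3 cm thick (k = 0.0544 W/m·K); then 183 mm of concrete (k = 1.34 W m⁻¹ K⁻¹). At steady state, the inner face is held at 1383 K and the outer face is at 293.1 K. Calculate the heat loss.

Resistance network (inner→outer):
  R_fireclay brick = L/(kA) = 0.156/(1.11·11.0) = 0.01278 K/W
  R_perlite = L/(kA) = 0.153/(0.0544·11.0) = 0.2557 K/W
  R_concrete = L/(kA) = 0.183/(1.34·11.0) = 0.01242 K/W
ΣR = 0.01278 + 0.2557 + 0.01242 = 0.2809 K/W
Q = ΔT/ΣR = (1383 K − 293.1 K)/0.2809 = 3880 W

Q = 3.88 kW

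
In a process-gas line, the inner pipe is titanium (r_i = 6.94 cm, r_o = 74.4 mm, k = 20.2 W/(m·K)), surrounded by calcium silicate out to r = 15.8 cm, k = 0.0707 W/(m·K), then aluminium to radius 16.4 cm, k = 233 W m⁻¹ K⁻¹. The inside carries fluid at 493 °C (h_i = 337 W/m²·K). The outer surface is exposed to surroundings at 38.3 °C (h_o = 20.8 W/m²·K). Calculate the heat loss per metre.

Q' = 260 W/m

Series thermal resistances, inner to outer:
  R'_conv,in = 1/(2πr h) = 1/(2π·0.0694·337) = 0.006805 m·K/W
  R'_titanium = ln(0.0744/0.0694)/(2πk) = 0.06957/(2π·20.2) = 5.481×10^-4 m·K/W
  R'_calcium silicate = ln(0.158/0.0744)/(2πk) = 0.7531/(2π·0.0707) = 1.695 m·K/W
  R'_aluminium = ln(0.164/0.158)/(2πk) = 0.03727/(2π·233) = 2.546×10^-5 m·K/W
  R'_conv,out = 1/(2πr h) = 1/(2π·0.164·20.8) = 0.04666 m·K/W
ΣR = 0.006805 + 5.481×10^-4 + 1.695 + 2.546×10^-5 + 0.04666 = 1.749 m·K/W
Q' = ΔT/ΣR = (493 °C − 38.3 °C)/1.749 = 260 W/m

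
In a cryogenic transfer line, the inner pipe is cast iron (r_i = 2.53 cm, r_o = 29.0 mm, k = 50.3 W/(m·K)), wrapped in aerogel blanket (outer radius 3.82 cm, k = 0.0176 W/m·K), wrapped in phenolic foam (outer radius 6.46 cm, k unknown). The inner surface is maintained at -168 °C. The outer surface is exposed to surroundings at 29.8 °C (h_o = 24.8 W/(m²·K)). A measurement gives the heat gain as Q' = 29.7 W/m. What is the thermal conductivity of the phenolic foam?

ΣR = ΔT/Q' = |-168 − 29.8|/29.7 = 6.660 m·K/W
Known resistances:
  R'_cast iron = ln(0.0290/0.0253)/(2πk) = 0.1365/(2π·50.3) = 4.319×10^-4 m·K/W
  R'_aerogel blanket = ln(0.0382/0.0290)/(2πk) = 0.2755/(2π·0.0176) = 2.492 m·K/W
  R'_conv,out = 1/(2πr h) = 1/(2π·0.0646·24.8) = 0.09934 m·K/W
R_phenolic foam = ΣR − ΣR_known = 6.660 − 2.592 = 4.068 m·K/W
ln(r₂/r₁)/(2πk) = 4.068 ⇒ k = 0.5254/(2π·4.068) = 0.0206 W/m·K

k = 0.0206 W/m·K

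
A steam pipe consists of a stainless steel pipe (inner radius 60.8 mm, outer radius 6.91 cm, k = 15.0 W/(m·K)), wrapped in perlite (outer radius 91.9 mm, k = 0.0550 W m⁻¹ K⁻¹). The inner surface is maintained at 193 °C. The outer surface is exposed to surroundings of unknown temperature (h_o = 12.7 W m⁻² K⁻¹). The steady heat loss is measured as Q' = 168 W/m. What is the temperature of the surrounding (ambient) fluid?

Sum the resistances:
  R'_stainless steel = ln(0.0691/0.0608)/(2πk) = 0.1280/(2π·15.0) = 0.001358 m·K/W
  R'_perlite = ln(0.0919/0.0691)/(2πk) = 0.2851/(2π·0.0550) = 0.8251 m·K/W
  R'_conv,out = 1/(2πr h) = 1/(2π·0.0919·12.7) = 0.1364 m·K/W
ΣR = 0.9629 m·K/W
ΔT = Q'·ΣR = 168 × 0.9629 = 161.8 K
Heat flows outward, so T_out = T_in − ΔT = 193 − 161.8 = 31.2 °C

T_out = 31.2 °C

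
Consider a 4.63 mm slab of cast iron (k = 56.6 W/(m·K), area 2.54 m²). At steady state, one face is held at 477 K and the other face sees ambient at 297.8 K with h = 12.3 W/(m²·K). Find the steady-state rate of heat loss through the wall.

Resistance network (inner→outer):
  R_cast iron = L/(kA) = 0.00463/(56.6·2.54) = 3.221×10^-5 K/W
  R_conv,out = 1/(hA) = 1/(12.3·2.54) = 0.03201 K/W
ΣR = 3.221×10^-5 + 0.03201 = 0.03204 K/W
Q = ΔT/ΣR = (477 K − 297.8 K)/0.03204 = 5590 W

Q = 5.59 kW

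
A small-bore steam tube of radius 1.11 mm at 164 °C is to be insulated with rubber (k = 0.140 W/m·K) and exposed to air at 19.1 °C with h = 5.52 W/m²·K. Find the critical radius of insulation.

r_cr = 2.54 cm

For a cylinder, r_cr = k_ins/h = 0.140/5.52 = 0.0254 m = 2.54 cm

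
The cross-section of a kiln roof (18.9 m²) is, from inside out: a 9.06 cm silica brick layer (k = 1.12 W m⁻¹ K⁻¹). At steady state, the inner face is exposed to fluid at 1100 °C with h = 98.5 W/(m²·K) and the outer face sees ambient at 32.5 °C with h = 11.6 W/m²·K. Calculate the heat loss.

Q = 114 kW

Treat each layer as a resistance in series:
  R_conv,in = 1/(hA) = 1/(98.5·18.9) = 5.372×10^-4 K/W
  R_silica brick = L/(kA) = 0.0906/(1.12·18.9) = 0.004280 K/W
  R_conv,out = 1/(hA) = 1/(11.6·18.9) = 0.004561 K/W
ΣR = 5.372×10^-4 + 0.004280 + 0.004561 = 0.009378 K/W
Q = ΔT/ΣR = (1100 °C − 32.5 °C)/0.009378 = 1.14×10^5 W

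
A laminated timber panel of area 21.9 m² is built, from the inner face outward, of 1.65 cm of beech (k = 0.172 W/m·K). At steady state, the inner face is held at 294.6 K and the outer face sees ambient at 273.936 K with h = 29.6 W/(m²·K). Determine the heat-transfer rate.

Q = 3.49 kW

Resistance network (inner→outer):
  R_beech = L/(kA) = 0.0165/(0.172·21.9) = 0.004380 K/W
  R_conv,out = 1/(hA) = 1/(29.6·21.9) = 0.001543 K/W
ΣR = 0.004380 + 0.001543 = 0.005923 K/W
Q = ΔT/ΣR = (294.6 K − 273.936 K)/0.005923 = 3490 W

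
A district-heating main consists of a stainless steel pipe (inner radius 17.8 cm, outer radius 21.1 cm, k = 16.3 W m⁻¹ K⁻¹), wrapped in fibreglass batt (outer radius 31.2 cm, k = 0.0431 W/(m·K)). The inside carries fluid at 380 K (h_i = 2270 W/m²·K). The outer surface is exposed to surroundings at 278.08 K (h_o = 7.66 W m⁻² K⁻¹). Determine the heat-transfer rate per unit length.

Series thermal resistances, inner to outer:
  R'_conv,in = 1/(2πr h) = 1/(2π·0.178·2270) = 3.939×10^-4 m·K/W
  R'_stainless steel = ln(0.211/0.178)/(2πk) = 0.1701/(2π·16.3) = 0.001661 m·K/W
  R'_fibreglass batt = ln(0.312/0.211)/(2πk) = 0.3911/(2π·0.0431) = 1.444 m·K/W
  R'_conv,out = 1/(2πr h) = 1/(2π·0.312·7.66) = 0.06659 m·K/W
ΣR = 3.939×10^-4 + 0.001661 + 1.444 + 0.06659 = 1.513 m·K/W
Q' = ΔT/ΣR = (380 K − 278.08 K)/1.513 = 67.4 W/m

Q' = 67.4 W/m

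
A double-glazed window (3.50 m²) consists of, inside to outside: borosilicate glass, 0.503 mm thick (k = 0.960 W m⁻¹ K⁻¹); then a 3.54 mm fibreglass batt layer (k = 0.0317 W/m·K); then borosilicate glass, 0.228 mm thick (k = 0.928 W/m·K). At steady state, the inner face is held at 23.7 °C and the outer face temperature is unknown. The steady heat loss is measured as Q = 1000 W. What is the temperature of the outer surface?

T_out = -8.43 °C

Series resistances:
  R_borosilicate glass = L/(kA) = 5.03×10^-4/(0.960·3.50) = 1.497×10^-4 K/W
  R_fibreglass batt = L/(kA) = 0.00354/(0.0317·3.50) = 0.03191 K/W
  R_borosilicate glass = L/(kA) = 2.28×10^-4/(0.928·3.50) = 7.020×10^-5 K/W
ΣR = 0.03213 K/W
ΔT = Q·ΣR = 1000 × 0.03213 = 32.13 K
Heat flows outward, so T_out = T_in − ΔT = 23.7 − 32.13 = -8.43 °C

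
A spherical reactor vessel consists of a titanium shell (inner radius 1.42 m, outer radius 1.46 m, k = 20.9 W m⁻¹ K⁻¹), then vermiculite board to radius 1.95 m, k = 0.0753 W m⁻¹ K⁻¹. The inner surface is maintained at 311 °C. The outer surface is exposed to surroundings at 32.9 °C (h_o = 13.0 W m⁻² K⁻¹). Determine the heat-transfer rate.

Resistance network (inner→outer):
  R_titanium = (1/1.42 − 1/1.46)/(4πk) = 0.01929/(4π·20.9) = 7.346×10^-5 K/W
  R_vermiculite board = (1/1.46 − 1/1.95)/(4πk) = 0.1721/(4π·0.0753) = 0.1819 K/W
  R_conv,out = 1/(4πr²h) = 1/(4π·1.95²·13.0) = 0.001610 K/W
ΣR = 7.346×10^-5 + 0.1819 + 0.001610 = 0.1836 K/W
Q = ΔT/ΣR = (311 °C − 32.9 °C)/0.1836 = 1510 W

Q = 1510 W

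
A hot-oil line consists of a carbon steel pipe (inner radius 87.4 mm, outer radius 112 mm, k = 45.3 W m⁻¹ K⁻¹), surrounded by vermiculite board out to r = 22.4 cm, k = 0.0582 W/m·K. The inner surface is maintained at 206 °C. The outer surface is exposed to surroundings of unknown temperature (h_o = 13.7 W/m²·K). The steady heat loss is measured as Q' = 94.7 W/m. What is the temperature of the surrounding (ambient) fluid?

Sum the resistances:
  R'_carbon steel = ln(0.112/0.0874)/(2πk) = 0.2480/(2π·45.3) = 8.713×10^-4 m·K/W
  R'_vermiculite board = ln(0.224/0.112)/(2πk) = 0.6931/(2π·0.0582) = 1.895 m·K/W
  R'_conv,out = 1/(2πr h) = 1/(2π·0.224·13.7) = 0.05186 m·K/W
ΣR = 1.948 m·K/W
ΔT = Q'·ΣR = 94.7 × 1.948 = 184.5 K
Heat flows outward, so T_out = T_in − ΔT = 206 − 184.5 = 21.5 °C

T_out = 21.5 °C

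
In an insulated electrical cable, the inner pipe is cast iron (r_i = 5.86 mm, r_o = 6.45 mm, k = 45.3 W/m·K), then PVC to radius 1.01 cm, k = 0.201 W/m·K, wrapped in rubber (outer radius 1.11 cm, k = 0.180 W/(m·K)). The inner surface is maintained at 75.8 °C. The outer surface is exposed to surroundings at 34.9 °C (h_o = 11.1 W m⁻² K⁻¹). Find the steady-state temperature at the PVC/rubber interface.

T = 67.4 °C

Series thermal resistances, inner to outer:
  R'_cast iron = ln(0.00645/0.00586)/(2πk) = 0.09593/(2π·45.3) = 3.370×10^-4 m·K/W
  R'_PVC = ln(0.0101/0.00645)/(2πk) = 0.4485/(2π·0.201) = 0.3551 m·K/W
  R'_rubber = ln(0.0111/0.0101)/(2πk) = 0.09441/(2π·0.180) = 0.08348 m·K/W
  R'_conv,out = 1/(2πr h) = 1/(2π·0.0111·11.1) = 1.292 m·K/W
ΣR = 3.370×10^-4 + 0.3551 + 0.08348 + 1.292 = 1.731 m·K/W
Q' = ΔT/ΣR = (75.8 °C − 34.9 °C)/1.731 = 23.63 W/m
From the inner boundary to the PVC/rubber interface, ΣR_partial = 0.3554 m·K/W.
T_interface = T_in − Q'·ΣR_partial = 75.8 °C − (23.63)(0.3554) = 67.4 °C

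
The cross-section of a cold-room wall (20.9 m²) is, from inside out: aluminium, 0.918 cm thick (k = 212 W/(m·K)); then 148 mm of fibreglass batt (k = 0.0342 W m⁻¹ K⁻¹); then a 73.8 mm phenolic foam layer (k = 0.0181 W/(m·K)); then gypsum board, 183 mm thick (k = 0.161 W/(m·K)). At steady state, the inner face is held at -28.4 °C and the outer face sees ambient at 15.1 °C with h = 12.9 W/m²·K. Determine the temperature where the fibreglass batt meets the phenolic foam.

Series thermal resistances, inner to outer:
  R_aluminium = L/(kA) = 0.00918/(212·20.9) = 2.072×10^-6 K/W
  R_fibreglass batt = L/(kA) = 0.148/(0.0342·20.9) = 0.2071 K/W
  R_phenolic foam = L/(kA) = 0.0738/(0.0181·20.9) = 0.1951 K/W
  R_gypsum board = L/(kA) = 0.183/(0.161·20.9) = 0.05438 K/W
  R_conv,out = 1/(hA) = 1/(12.9·20.9) = 0.003709 K/W
ΣR = 2.072×10^-6 + 0.2071 + 0.1951 + 0.05438 + 0.003709 = 0.4603 K/W
Q = ΔT/ΣR = (-28.4 °C − 15.1 °C)/0.4603 = -94.50 W
From the inner boundary to the fibreglass batt/phenolic foam interface, ΣR_partial = 0.2071 K/W.
T_interface = T_in − Q·ΣR_partial = -28.4 °C − (-94.50)(0.2071) = -8.83 °C

T = -8.83 °C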